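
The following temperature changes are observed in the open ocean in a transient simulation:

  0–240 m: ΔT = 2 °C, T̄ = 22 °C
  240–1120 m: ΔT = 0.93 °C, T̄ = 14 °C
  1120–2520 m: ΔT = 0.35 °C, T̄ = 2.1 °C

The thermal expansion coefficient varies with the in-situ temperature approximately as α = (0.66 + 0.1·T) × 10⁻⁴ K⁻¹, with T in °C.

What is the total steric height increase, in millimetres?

Layer 1: α = (0.66 + 0.1×22)×10⁻⁴ = 2.86×10⁻⁴ K⁻¹
Layer 2: α = (0.66 + 0.1×14)×10⁻⁴ = 2.06×10⁻⁴ K⁻¹
Layer 3: α = (0.66 + 0.1×2.1)×10⁻⁴ = 0.87×10⁻⁴ K⁻¹
240 × 2 × 2.86×10⁻⁴ = 0.13728 m
2.06×10⁻⁴ × 0.93 × 880 = 0.1685904 m
Layer 3: 0.35 × 0.87×10⁻⁴ × 1400 = 0.04263 m
Δh = 0.13728 + 0.1685904 + 0.04263 = 0.3485004 m

Δh = 350 mm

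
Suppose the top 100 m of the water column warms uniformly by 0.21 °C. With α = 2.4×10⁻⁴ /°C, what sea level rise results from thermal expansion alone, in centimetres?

Δh = αΔT·H = 2.4×10⁻⁴ × 0.21 × 100 = 0.00504 m

Δh ≈ 0.504 cm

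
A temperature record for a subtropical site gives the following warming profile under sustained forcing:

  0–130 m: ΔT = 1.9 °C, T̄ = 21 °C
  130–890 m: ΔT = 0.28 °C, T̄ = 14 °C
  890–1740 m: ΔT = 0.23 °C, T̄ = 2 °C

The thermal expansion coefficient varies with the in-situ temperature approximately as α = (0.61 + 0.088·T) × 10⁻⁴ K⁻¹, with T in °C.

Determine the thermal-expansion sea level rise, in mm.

115 mm

Layer 1: α = (0.61 + 0.088×21)×10⁻⁴ = 2.458×10⁻⁴ K⁻¹
Layer 2: α = (0.61 + 0.088×14)×10⁻⁴ = 1.842×10⁻⁴ K⁻¹
Layer 3: α = (0.61 + 0.088×2)×10⁻⁴ = 0.786×10⁻⁴ K⁻¹
Layer 1: 1.9 × 2.458×10⁻⁴ × 130 = 0.0607126 m
130–890 m: 1.842×10⁻⁴ × 760 × 0.28 = 0.03919776 m
Layer 3: 0.786×10⁻⁴ × 0.23 × 850 = 0.0153663 m
Δh = 0.0607126 + 0.03919776 + 0.0153663 = 0.11527666 m ≈ 115 mm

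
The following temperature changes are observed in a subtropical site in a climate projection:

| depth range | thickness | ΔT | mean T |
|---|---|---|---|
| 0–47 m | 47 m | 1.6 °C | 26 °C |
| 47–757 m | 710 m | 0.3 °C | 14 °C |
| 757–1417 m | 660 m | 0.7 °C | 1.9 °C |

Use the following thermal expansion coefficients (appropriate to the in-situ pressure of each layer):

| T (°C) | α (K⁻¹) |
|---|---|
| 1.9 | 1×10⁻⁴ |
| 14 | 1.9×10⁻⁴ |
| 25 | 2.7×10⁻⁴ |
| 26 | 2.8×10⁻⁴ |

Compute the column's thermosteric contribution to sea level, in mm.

about 108 mm

Layer 1 at 26 °C → α = 2.8×10⁻⁴ K⁻¹
Layer 2 at 14 °C → α = 1.9×10⁻⁴ K⁻¹
Layer 3 at 1.9 °C → α = 1×10⁻⁴ K⁻¹
2.8×10⁻⁴ × 1.6 × 47 = 0.021056 m
47–757 m: 1.9×10⁻⁴ × 710 × 0.3 = 0.04047 m
757–1417 m: 1×10⁻⁴ × 660 × 0.7 = 0.04620 m
Δh = 0.021056 + 0.04047 + 0.04620 = 0.107726 m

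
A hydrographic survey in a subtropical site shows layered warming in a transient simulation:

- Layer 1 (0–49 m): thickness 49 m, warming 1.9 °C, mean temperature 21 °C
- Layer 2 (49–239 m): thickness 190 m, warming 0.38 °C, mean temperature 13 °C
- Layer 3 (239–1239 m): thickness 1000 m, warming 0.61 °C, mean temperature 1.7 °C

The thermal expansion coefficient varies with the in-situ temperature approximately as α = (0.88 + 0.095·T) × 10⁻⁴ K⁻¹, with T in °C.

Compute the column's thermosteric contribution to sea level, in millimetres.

Layer 1: α = (0.88 + 0.095×21)×10⁻⁴ = 2.875×10⁻⁴ K⁻¹
Layer 2: α = (0.88 + 0.095×13)×10⁻⁴ = 2.115×10⁻⁴ K⁻¹
Layer 3: α = (0.88 + 0.095×1.7)×10⁻⁴ = 1.0415×10⁻⁴ K⁻¹
Layer 1: 49 × 2.875×10⁻⁴ × 1.9 = 0.02676625 m
Layer 2: 2.115×10⁻⁴ × 190 × 0.38 = 0.0152703 m
1.0415×10⁻⁴ × 0.61 × 1000 = 0.0635315 m
Δh = 0.02676625 + 0.0152703 + 0.0635315 = 0.10556805 m ≈ 110 mm

Δh = 110 mm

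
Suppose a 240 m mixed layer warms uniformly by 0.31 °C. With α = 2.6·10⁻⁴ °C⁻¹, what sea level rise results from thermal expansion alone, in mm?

about 19.3 mm

Δh = αΔT·H = 2.6×10⁻⁴ × 0.31 × 240 = 0.019344 m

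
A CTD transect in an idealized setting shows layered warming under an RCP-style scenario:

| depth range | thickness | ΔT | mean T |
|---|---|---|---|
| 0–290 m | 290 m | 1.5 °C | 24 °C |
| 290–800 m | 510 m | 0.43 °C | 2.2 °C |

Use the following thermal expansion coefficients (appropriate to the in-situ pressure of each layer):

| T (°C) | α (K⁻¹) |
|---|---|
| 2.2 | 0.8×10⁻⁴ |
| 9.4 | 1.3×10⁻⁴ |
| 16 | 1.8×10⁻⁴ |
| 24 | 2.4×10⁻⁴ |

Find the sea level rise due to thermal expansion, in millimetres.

Layer 1 at 24 °C → α = 2.4×10⁻⁴ K⁻¹
Layer 2 at 2.2 °C → α = 0.8×10⁻⁴ K⁻¹
0–290 m: 1.5 × 290 × 2.4×10⁻⁴ = 0.10440 m
290–800 m: 0.8×10⁻⁴ × 510 × 0.43 = 0.017544 m
Δh = 0.10440 + 0.017544 = 0.121944 m

120 mm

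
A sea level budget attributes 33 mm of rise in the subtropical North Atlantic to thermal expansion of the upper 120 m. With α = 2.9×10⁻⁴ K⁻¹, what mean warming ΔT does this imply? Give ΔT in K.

0.948 K

ΔT = Δh/(αH) = 0.033 / (2.9×10⁻⁴ × 120) ≈ 0.9483 K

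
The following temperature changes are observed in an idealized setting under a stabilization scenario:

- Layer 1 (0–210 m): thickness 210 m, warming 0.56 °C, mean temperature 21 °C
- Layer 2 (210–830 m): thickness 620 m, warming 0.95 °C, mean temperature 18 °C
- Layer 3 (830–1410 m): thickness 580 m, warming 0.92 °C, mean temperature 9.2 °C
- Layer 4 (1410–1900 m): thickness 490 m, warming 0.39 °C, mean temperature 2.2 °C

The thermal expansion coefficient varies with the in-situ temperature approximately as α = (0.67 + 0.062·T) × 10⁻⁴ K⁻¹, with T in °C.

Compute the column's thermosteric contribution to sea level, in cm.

Layer 1: α = (0.67 + 0.062×21)×10⁻⁴ = 1.972×10⁻⁴ K⁻¹
Layer 2: α = (0.67 + 0.062×18)×10⁻⁴ = 1.786×10⁻⁴ K⁻¹
Layer 3: α = (0.67 + 0.062×9.2)×10⁻⁴ = 1.2404×10⁻⁴ K⁻¹
Layer 4: α = (0.67 + 0.062×2.2)×10⁻⁴ = 0.8064×10⁻⁴ K⁻¹
0–210 m: 0.56 × 210 × 1.972×10⁻⁴ = 0.02319072 m
0.95 × 620 × 1.786×10⁻⁴ = 0.1051954 m
0.92 × 1.2404×10⁻⁴ × 580 = 0.066187744 m
1410–1900 m: 490 × 0.39 × 0.8064×10⁻⁴ = 0.015410304 m
Δh = 0.02319072 + 0.1051954 + 0.066187744 + 0.015410304 = 0.209984168 m ≈ 21 cm

about 21 cm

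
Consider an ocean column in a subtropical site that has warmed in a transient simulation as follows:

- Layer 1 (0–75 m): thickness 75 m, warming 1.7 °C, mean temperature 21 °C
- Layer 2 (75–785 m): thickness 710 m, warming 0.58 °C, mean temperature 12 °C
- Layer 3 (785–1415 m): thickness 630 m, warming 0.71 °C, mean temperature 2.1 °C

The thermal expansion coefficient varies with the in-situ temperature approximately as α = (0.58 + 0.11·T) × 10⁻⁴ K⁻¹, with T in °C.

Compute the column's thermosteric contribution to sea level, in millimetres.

Layer 1: α = (0.58 + 0.11×21)×10⁻⁴ = 2.89×10⁻⁴ K⁻¹
Layer 2: α = (0.58 + 0.11×12)×10⁻⁴ = 1.9×10⁻⁴ K⁻¹
Layer 3: α = (0.58 + 0.11×2.1)×10⁻⁴ = 0.811×10⁻⁴ K⁻¹
2.89×10⁻⁴ × 1.7 × 75 = 0.0368475 m
Layer 2: 710 × 0.58 × 1.9×10⁻⁴ = 0.078242 m
Layer 3: 0.71 × 0.811×10⁻⁴ × 630 = 0.03627603 m
Δh = 0.0368475 + 0.078242 + 0.03627603 = 0.15136553 m ≈ 150 mm

150 mm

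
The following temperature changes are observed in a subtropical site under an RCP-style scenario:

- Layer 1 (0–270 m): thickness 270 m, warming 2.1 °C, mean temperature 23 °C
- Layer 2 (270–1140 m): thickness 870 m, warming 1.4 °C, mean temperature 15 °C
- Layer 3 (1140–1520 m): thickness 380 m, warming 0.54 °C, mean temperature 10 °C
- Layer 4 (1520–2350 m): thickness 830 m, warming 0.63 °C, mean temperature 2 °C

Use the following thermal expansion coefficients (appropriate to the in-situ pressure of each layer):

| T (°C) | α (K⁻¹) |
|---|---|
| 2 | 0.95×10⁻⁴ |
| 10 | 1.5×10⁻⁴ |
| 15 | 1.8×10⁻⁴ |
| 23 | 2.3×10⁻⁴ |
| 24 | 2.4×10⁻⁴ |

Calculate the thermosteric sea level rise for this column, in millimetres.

Δh ≈ 430 mm

Layer 1 at 23 °C → α = 2.3×10⁻⁴ K⁻¹
Layer 2 at 15 °C → α = 1.8×10⁻⁴ K⁻¹
Layer 3 at 10 °C → α = 1.5×10⁻⁴ K⁻¹
Layer 4 at 2 °C → α = 0.95×10⁻⁴ K⁻¹
2.1 × 2.3×10⁻⁴ × 270 = 0.13041 m
1.8×10⁻⁴ × 1.4 × 870 = 0.21924 m
1140–1520 m: 1.5×10⁻⁴ × 380 × 0.54 = 0.03078 m
Layer 4: 0.63 × 830 × 0.95×10⁻⁴ = 0.0496755 m
Δh = 0.13041 + 0.21924 + 0.03078 + 0.0496755 = 0.4301055 m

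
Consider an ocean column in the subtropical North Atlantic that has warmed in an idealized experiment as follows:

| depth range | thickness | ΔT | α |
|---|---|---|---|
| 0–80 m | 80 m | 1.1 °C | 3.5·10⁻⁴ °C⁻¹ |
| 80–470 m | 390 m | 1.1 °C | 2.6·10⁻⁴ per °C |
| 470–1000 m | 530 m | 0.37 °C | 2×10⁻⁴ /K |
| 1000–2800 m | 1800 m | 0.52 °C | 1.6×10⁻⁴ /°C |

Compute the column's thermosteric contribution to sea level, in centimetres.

33 cm of thermosteric rise

0–80 m: 80 × 3.5×10⁻⁴ × 1.1 = 0.03080 m
Layer 2: 390 × 2.6×10⁻⁴ × 1.1 = 0.11154 m
530 × 0.37 × 2×10⁻⁴ = 0.03922 m
1800 × 1.6×10⁻⁴ × 0.52 = 0.14976 m
Δh = 0.03080 + 0.11154 + 0.03922 + 0.14976 = 0.33132 m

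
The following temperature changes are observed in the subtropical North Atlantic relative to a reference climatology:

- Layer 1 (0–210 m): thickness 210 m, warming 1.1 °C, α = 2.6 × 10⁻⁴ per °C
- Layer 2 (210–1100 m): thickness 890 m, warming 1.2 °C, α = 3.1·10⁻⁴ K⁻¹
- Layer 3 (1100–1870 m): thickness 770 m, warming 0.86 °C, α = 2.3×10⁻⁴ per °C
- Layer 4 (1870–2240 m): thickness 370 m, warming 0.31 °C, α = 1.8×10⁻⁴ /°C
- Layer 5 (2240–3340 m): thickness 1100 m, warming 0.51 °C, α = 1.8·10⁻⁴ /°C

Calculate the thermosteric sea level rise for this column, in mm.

Layer 1: 210 × 1.1 × 2.6×10⁻⁴ = 0.06006 m
210–1100 m: 3.1×10⁻⁴ × 890 × 1.2 = 0.33108 m
1100–1870 m: 0.86 × 2.3×10⁻⁴ × 770 = 0.152306 m
1.8×10⁻⁴ × 0.31 × 370 = 0.020646 m
1100 × 0.51 × 1.8×10⁻⁴ = 0.10098 m
Δh = 0.06006 + 0.33108 + 0.152306 + 0.020646 + 0.10098 = 0.665072 m

about 670 mm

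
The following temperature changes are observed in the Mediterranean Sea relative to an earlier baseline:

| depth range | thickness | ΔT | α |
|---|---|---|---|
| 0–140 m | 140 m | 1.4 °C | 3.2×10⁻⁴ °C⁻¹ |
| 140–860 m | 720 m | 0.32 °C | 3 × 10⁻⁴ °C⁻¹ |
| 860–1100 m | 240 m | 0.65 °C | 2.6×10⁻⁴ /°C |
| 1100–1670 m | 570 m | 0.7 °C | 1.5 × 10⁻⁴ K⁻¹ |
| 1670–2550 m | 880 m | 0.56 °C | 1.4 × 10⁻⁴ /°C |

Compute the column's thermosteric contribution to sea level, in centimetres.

Layer 1: 140 × 1.4 × 3.2×10⁻⁴ = 0.06272 m
720 × 0.32 × 3×10⁻⁴ = 0.06912 m
240 × 2.6×10⁻⁴ × 0.65 = 0.04056 m
Layer 4: 1.5×10⁻⁴ × 0.7 × 570 = 0.05985 m
880 × 0.56 × 1.4×10⁻⁴ = 0.068992 m
Δh = 0.06272 + 0.06912 + 0.04056 + 0.05985 + 0.068992 = 0.301242 m

about 30.1 cm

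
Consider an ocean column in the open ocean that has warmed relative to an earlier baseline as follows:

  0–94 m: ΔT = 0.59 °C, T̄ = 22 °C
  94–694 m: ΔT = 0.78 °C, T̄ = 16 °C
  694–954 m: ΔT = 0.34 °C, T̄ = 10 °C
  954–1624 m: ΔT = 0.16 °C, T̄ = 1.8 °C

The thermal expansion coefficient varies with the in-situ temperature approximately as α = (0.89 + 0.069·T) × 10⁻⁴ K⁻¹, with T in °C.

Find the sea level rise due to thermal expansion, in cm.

Δh = 13 cm

Layer 1: α = (0.89 + 0.069×22)×10⁻⁴ = 2.408×10⁻⁴ K⁻¹
Layer 2: α = (0.89 + 0.069×16)×10⁻⁴ = 1.994×10⁻⁴ K⁻¹
Layer 3: α = (0.89 + 0.069×10)×10⁻⁴ = 1.58×10⁻⁴ K⁻¹
Layer 4: α = (0.89 + 0.069×1.8)×10⁻⁴ = 1.0142×10⁻⁴ K⁻¹
94 × 0.59 × 2.408×10⁻⁴ = 0.013354768 m
Layer 2: 600 × 1.994×10⁻⁴ × 0.78 = 0.0933192 m
694–954 m: 260 × 1.58×10⁻⁴ × 0.34 = 0.0139672 m
Layer 4: 1.0142×10⁻⁴ × 670 × 0.16 = 0.010872224 m
Δh = 0.013354768 + 0.0933192 + 0.0139672 + 0.010872224 = 0.131513392 m ≈ 13 cm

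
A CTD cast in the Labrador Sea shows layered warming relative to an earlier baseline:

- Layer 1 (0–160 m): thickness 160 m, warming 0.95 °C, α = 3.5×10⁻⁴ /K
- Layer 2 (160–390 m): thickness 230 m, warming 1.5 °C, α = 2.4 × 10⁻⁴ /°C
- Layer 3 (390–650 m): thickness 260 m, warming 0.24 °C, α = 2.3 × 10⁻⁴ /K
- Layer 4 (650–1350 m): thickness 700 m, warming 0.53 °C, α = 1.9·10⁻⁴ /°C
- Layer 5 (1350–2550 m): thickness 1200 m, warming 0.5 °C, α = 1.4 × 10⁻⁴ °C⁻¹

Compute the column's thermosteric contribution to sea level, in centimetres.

0–160 m: 160 × 0.95 × 3.5×10⁻⁴ = 0.05320 m
230 × 1.5 × 2.4×10⁻⁴ = 0.08280 m
Layer 3: 260 × 2.3×10⁻⁴ × 0.24 = 0.014352 m
650–1350 m: 1.9×10⁻⁴ × 0.53 × 700 = 0.07049 m
0.5 × 1200 × 1.4×10⁻⁴ = 0.08400 m
Δh = 0.05320 + 0.08280 + 0.014352 + 0.07049 + 0.08400 = 0.304842 m

30 cm of thermosteric rise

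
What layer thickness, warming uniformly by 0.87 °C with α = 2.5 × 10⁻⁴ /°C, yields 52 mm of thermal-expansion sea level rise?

239 m

H = Δh/(αΔT) = 0.052 / (2.5×10⁻⁴ × 0.87) ≈ 239.1 m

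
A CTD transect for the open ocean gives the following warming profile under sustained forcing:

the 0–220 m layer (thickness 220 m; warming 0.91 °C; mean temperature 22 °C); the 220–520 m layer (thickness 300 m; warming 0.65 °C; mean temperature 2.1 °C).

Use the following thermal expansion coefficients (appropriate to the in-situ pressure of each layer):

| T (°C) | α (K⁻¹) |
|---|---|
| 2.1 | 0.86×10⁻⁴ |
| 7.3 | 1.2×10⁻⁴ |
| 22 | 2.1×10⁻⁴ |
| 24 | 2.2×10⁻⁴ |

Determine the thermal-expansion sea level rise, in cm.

Layer 1 at 22 °C → α = 2.1×10⁻⁴ K⁻¹
Layer 2 at 2.1 °C → α = 0.86×10⁻⁴ K⁻¹
Layer 1: 220 × 2.1×10⁻⁴ × 0.91 = 0.042042 m
0.86×10⁻⁴ × 0.65 × 300 = 0.01677 m
Δh = 0.042042 + 0.01677 = 0.058812 m ≈ 5.9 cm

5.9 cm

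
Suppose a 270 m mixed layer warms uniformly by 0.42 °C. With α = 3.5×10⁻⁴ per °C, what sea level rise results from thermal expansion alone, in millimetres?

39.7 mm

Δh = αΔT·H = 3.5×10⁻⁴ × 0.42 × 270 = 0.03969 m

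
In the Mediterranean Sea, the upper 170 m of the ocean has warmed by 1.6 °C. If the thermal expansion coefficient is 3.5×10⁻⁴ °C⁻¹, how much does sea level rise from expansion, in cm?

Δh = 9.52 cm

Δh = αΔT·H = 3.5×10⁻⁴ × 1.6 × 170 = 0.09520 m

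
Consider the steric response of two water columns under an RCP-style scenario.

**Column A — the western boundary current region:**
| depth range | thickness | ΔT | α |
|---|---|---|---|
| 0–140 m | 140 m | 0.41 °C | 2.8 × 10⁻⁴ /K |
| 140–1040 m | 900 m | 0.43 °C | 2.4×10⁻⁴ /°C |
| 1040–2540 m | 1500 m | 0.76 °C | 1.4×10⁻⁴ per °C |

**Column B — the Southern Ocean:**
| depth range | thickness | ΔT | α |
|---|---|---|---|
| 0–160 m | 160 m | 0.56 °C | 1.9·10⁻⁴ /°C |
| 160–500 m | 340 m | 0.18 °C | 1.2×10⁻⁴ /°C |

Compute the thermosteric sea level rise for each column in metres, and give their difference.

A: 0.269 m; B: 0.0244 m; difference 0.244 m

A 0–140 m: 140 × 2.8×10⁻⁴ × 0.41 = 0.016072 m
A Layer 2: 2.4×10⁻⁴ × 0.43 × 900 = 0.09288 m
A 1040–2540 m: 0.76 × 1500 × 1.4×10⁻⁴ = 0.15960 m
A total: 0.268552 m
B 0–160 m: 0.56 × 1.9×10⁻⁴ × 160 = 0.017024 m
B Layer 2: 1.2×10⁻⁴ × 340 × 0.18 = 0.007344 m
B total: 0.024368 m
Difference: 0.268552 − 0.024368 = 0.244184 m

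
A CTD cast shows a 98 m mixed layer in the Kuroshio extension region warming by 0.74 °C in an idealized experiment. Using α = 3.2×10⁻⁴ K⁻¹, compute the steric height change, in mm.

Δh = αΔT·H = 3.2×10⁻⁴ × 0.74 × 98 = 0.0232064 m

Δh = 23.2 mm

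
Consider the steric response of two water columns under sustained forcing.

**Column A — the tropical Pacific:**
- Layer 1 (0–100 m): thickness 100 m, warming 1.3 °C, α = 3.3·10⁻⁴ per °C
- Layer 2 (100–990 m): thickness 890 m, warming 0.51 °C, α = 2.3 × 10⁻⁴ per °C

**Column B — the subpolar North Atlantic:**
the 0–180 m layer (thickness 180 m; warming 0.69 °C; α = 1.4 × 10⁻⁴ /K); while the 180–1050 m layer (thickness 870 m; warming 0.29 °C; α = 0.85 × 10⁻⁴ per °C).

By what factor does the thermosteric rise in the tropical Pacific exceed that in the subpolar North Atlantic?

3.79

A Layer 1: 1.3 × 100 × 3.3×10⁻⁴ = 0.04290 m
A 890 × 2.3×10⁻⁴ × 0.51 = 0.104397 m
A total: 0.147297 m
B 1.4×10⁻⁴ × 0.69 × 180 = 0.017388 m
B 0.29 × 870 × 0.85×10⁻⁴ = 0.0214455 m
B total: 0.0388335 m
Ratio: 0.147297 / 0.0388335 ≈ 3.793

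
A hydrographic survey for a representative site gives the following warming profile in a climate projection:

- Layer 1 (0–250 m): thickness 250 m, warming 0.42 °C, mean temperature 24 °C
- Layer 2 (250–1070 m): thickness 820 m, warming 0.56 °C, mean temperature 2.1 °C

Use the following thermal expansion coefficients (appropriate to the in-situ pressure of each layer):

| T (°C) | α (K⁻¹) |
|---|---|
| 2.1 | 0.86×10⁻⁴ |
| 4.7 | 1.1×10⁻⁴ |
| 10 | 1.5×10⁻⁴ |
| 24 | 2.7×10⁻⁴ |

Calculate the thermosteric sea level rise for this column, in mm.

Layer 1 at 24 °C → α = 2.7×10⁻⁴ K⁻¹
Layer 2 at 2.1 °C → α = 0.86×10⁻⁴ K⁻¹
0–250 m: 0.42 × 2.7×10⁻⁴ × 250 = 0.02835 m
250–1070 m: 0.86×10⁻⁴ × 820 × 0.56 = 0.0394912 m
Δh = 0.02835 + 0.0394912 = 0.0678412 m ≈ 67.8 mm

67.8 mm of thermosteric rise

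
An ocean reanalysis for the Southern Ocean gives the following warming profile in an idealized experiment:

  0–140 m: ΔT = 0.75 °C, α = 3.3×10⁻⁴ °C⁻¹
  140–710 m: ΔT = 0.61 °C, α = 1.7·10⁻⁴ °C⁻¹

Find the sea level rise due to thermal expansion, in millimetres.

about 93.8 mm

140 × 0.75 × 3.3×10⁻⁴ = 0.03465 m
570 × 1.7×10⁻⁴ × 0.61 = 0.059109 m
Δh = 0.03465 + 0.059109 = 0.093759 m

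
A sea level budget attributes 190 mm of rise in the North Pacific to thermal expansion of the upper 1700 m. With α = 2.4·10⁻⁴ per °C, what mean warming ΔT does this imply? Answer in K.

ΔT ≈ 0.466 K

ΔT = Δh/(αH) = 0.19 / (2.4×10⁻⁴ × 1700) ≈ 0.4657 K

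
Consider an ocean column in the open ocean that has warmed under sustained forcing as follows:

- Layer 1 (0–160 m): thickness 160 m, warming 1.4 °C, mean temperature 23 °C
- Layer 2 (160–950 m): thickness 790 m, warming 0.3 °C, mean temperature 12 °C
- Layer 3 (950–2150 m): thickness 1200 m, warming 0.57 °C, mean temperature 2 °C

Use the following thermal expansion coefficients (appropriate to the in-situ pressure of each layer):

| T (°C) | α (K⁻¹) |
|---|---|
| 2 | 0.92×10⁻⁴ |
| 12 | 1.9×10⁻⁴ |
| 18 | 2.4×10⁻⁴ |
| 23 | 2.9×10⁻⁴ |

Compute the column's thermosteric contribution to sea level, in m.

Layer 1 at 23 °C → α = 2.9×10⁻⁴ K⁻¹
Layer 2 at 12 °C → α = 1.9×10⁻⁴ K⁻¹
Layer 3 at 2 °C → α = 0.92×10⁻⁴ K⁻¹
0–160 m: 160 × 1.4 × 2.9×10⁻⁴ = 0.06496 m
Layer 2: 1.9×10⁻⁴ × 0.3 × 790 = 0.04503 m
0.57 × 0.92×10⁻⁴ × 1200 = 0.062928 m
Δh = 0.06496 + 0.04503 + 0.062928 = 0.172918 m

0.173 m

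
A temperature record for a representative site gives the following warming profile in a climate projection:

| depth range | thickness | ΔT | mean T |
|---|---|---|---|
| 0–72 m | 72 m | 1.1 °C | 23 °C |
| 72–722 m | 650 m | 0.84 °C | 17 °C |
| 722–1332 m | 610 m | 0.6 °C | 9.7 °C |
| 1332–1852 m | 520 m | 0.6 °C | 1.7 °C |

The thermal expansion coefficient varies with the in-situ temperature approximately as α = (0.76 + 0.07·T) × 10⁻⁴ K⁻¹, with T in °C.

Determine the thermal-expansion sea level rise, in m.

0.21 m of thermosteric rise

Layer 1: α = (0.76 + 0.07×23)×10⁻⁴ = 2.37×10⁻⁴ K⁻¹
Layer 2: α = (0.76 + 0.07×17)×10⁻⁴ = 1.95×10⁻⁴ K⁻¹
Layer 3: α = (0.76 + 0.07×9.7)×10⁻⁴ = 1.439×10⁻⁴ K⁻¹
Layer 4: α = (0.76 + 0.07×1.7)×10⁻⁴ = 0.879×10⁻⁴ K⁻¹
2.37×10⁻⁴ × 72 × 1.1 = 0.0187704 m
0.84 × 650 × 1.95×10⁻⁴ = 0.10647 m
0.6 × 610 × 1.439×10⁻⁴ = 0.0526674 m
Layer 4: 0.6 × 0.879×10⁻⁴ × 520 = 0.0274248 m
Δh = 0.0187704 + 0.10647 + 0.0526674 + 0.0274248 = 0.2053326 m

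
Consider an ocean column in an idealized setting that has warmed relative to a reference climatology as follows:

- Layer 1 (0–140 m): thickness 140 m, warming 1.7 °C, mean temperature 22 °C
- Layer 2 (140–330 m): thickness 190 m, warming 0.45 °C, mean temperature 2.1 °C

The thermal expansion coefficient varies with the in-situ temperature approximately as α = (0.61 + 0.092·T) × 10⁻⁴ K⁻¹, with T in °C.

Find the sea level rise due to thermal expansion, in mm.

Layer 1: α = (0.61 + 0.092×22)×10⁻⁴ = 2.634×10⁻⁴ K⁻¹
Layer 2: α = (0.61 + 0.092×2.1)×10⁻⁴ = 0.8032×10⁻⁴ K⁻¹
Layer 1: 140 × 1.7 × 2.634×10⁻⁴ = 0.0626892 m
190 × 0.8032×10⁻⁴ × 0.45 = 0.00686736 m
Δh = 0.0626892 + 0.00686736 = 0.06955656 m

70 mm of thermosteric rise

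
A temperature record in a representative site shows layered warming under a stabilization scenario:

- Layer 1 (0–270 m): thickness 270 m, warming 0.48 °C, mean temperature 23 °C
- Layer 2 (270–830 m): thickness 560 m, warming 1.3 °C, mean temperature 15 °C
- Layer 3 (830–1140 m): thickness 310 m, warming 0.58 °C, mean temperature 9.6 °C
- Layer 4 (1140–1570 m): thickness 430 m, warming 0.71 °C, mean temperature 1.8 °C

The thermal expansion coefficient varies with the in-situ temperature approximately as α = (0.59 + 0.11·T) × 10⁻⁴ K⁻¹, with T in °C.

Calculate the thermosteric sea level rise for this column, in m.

Δh ≈ 0.26 m

Layer 1: α = (0.59 + 0.11×23)×10⁻⁴ = 3.12×10⁻⁴ K⁻¹
Layer 2: α = (0.59 + 0.11×15)×10⁻⁴ = 2.24×10⁻⁴ K⁻¹
Layer 3: α = (0.59 + 0.11×9.6)×10⁻⁴ = 1.646×10⁻⁴ K⁻¹
Layer 4: α = (0.59 + 0.11×1.8)×10⁻⁴ = 0.788×10⁻⁴ K⁻¹
0–270 m: 3.12×10⁻⁴ × 270 × 0.48 = 0.0404352 m
Layer 2: 1.3 × 2.24×10⁻⁴ × 560 = 0.163072 m
Layer 3: 0.58 × 1.646×10⁻⁴ × 310 = 0.02959508 m
Layer 4: 430 × 0.788×10⁻⁴ × 0.71 = 0.02405764 m
Δh = 0.0404352 + 0.163072 + 0.02959508 + 0.02405764 = 0.25715992 m ≈ 0.26 m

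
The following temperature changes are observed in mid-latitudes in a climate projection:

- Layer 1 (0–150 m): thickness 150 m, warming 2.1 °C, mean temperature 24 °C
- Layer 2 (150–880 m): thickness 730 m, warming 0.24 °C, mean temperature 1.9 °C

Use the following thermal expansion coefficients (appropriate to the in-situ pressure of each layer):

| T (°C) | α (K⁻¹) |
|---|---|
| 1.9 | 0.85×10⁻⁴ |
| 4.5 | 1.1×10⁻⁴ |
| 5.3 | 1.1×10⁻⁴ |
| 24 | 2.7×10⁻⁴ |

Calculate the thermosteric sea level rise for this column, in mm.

Layer 1 at 24 °C → α = 2.7×10⁻⁴ K⁻¹
Layer 2 at 1.9 °C → α = 0.85×10⁻⁴ K⁻¹
Layer 1: 2.1 × 150 × 2.7×10⁻⁴ = 0.08505 m
150–880 m: 0.85×10⁻⁴ × 730 × 0.24 = 0.014892 m
Δh = 0.08505 + 0.014892 = 0.099942 m

100 mm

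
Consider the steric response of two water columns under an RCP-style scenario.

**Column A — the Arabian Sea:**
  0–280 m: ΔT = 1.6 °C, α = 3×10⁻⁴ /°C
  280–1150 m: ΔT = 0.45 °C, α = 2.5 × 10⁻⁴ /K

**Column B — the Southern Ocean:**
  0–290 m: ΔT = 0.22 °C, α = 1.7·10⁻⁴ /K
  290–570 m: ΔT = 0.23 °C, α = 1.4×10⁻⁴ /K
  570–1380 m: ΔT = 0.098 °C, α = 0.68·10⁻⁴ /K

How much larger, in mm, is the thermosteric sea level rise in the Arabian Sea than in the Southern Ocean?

A 0–280 m: 280 × 3×10⁻⁴ × 1.6 = 0.13440 m
A 2.5×10⁻⁴ × 870 × 0.45 = 0.097875 m
A total: 0.232275 m
B Layer 1: 1.7×10⁻⁴ × 0.22 × 290 = 0.010846 m
B Layer 2: 280 × 0.23 × 1.4×10⁻⁴ = 0.009016 m
B 570–1380 m: 810 × 0.098 × 0.68×10⁻⁴ = 0.00539784 m
B total: 0.02525984 m
Difference: 0.232275 − 0.02525984 = 0.20701516 m

207 mm larger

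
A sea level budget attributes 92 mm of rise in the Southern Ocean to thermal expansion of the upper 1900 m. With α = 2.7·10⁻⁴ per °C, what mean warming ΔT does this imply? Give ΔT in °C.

ΔT = Δh/(αH) = 0.092 / (2.7×10⁻⁴ × 1900) ≈ 0.1793 °C

about 0.18 °C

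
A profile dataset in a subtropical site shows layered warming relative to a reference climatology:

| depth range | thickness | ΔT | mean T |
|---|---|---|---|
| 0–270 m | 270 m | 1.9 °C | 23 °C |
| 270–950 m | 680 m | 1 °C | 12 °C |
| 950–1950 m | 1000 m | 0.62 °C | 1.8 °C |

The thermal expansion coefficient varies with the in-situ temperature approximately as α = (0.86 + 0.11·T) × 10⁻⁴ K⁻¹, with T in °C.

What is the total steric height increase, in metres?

0.388 m

Layer 1: α = (0.86 + 0.11×23)×10⁻⁴ = 3.39×10⁻⁴ K⁻¹
Layer 2: α = (0.86 + 0.11×12)×10⁻⁴ = 2.18×10⁻⁴ K⁻¹
Layer 3: α = (0.86 + 0.11×1.8)×10⁻⁴ = 1.058×10⁻⁴ K⁻¹
3.39×10⁻⁴ × 270 × 1.9 = 0.173907 m
Layer 2: 680 × 2.18×10⁻⁴ × 1 = 0.14824 m
Layer 3: 1000 × 1.058×10⁻⁴ × 0.62 = 0.065596 m
Δh = 0.173907 + 0.14824 + 0.065596 = 0.387743 m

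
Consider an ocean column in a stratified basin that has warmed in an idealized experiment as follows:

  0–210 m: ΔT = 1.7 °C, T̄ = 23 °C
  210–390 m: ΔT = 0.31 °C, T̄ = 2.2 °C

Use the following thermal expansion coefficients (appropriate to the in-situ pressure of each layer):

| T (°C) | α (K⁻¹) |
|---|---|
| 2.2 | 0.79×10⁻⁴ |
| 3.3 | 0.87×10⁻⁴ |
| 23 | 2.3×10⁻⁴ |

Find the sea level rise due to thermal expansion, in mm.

Layer 1 at 23 °C → α = 2.3×10⁻⁴ K⁻¹
Layer 2 at 2.2 °C → α = 0.79×10⁻⁴ K⁻¹
0–210 m: 210 × 1.7 × 2.3×10⁻⁴ = 0.08211 m
Layer 2: 0.31 × 0.79×10⁻⁴ × 180 = 0.0044082 m
Δh = 0.08211 + 0.0044082 = 0.0865182 m

Δh ≈ 86.5 mm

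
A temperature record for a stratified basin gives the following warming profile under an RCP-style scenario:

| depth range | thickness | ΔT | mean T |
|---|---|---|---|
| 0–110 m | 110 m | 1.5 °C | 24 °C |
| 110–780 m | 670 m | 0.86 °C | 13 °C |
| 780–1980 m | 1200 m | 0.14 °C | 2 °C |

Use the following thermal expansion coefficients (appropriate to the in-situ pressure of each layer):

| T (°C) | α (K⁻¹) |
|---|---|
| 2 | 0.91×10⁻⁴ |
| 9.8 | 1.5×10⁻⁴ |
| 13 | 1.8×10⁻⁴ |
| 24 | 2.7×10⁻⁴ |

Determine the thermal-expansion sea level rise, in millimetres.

164 mm of thermosteric rise

Layer 1 at 24 °C → α = 2.7×10⁻⁴ K⁻¹
Layer 2 at 13 °C → α = 1.8×10⁻⁴ K⁻¹
Layer 3 at 2 °C → α = 0.91×10⁻⁴ K⁻¹
0–110 m: 2.7×10⁻⁴ × 1.5 × 110 = 0.04455 m
0.86 × 670 × 1.8×10⁻⁴ = 0.103716 m
780–1980 m: 0.14 × 1200 × 0.91×10⁻⁴ = 0.015288 m
Δh = 0.04455 + 0.103716 + 0.015288 = 0.163554 m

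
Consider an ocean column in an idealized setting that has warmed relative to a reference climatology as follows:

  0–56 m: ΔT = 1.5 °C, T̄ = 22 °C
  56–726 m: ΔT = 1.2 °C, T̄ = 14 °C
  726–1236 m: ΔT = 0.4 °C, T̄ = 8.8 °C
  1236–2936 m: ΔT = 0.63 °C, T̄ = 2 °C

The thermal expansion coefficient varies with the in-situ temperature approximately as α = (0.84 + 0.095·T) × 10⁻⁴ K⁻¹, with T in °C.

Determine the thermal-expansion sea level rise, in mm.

Layer 1: α = (0.84 + 0.095×22)×10⁻⁴ = 2.93×10⁻⁴ K⁻¹
Layer 2: α = (0.84 + 0.095×14)×10⁻⁴ = 2.17×10⁻⁴ K⁻¹
Layer 3: α = (0.84 + 0.095×8.8)×10⁻⁴ = 1.676×10⁻⁴ K⁻¹
Layer 4: α = (0.84 + 0.095×2)×10⁻⁴ = 1.03×10⁻⁴ K⁻¹
2.93×10⁻⁴ × 1.5 × 56 = 0.024612 m
Layer 2: 1.2 × 2.17×10⁻⁴ × 670 = 0.174468 m
1.676×10⁻⁴ × 510 × 0.4 = 0.0341904 m
1700 × 0.63 × 1.03×10⁻⁴ = 0.110313 m
Δh = 0.024612 + 0.174468 + 0.0341904 + 0.110313 = 0.3435834 m ≈ 344 mm

Δh ≈ 344 mm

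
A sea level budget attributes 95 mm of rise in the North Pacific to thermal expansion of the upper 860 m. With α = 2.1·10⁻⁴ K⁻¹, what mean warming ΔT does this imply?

ΔT ≈ 0.526 °C

ΔT = Δh/(αH) = 0.095 / (2.1×10⁻⁴ × 860) ≈ 0.5260 °C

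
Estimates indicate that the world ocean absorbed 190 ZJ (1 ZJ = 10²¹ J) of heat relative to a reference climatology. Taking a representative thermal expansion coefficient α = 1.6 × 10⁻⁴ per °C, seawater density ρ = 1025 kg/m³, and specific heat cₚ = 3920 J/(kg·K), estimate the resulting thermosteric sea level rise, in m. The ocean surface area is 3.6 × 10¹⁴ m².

about 0.021 m

Per unit area: Q = 190×10²¹ / (3.6×10¹⁴) ≈ 5.278×10⁸ J/m²
Δh = αQ/(ρcₚ) = 1.6×10⁻⁴ × 5.278×10⁸ / (1025 × 3920) ≈ 0.021017 m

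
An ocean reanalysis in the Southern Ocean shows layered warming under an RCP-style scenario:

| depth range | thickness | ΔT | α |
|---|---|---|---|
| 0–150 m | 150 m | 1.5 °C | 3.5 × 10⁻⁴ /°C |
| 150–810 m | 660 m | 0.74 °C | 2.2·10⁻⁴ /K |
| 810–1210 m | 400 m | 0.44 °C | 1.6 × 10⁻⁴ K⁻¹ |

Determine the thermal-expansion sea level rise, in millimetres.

about 214 mm

150 × 3.5×10⁻⁴ × 1.5 = 0.07875 m
150–810 m: 2.2×10⁻⁴ × 660 × 0.74 = 0.107448 m
Layer 3: 400 × 0.44 × 1.6×10⁻⁴ = 0.02816 m
Δh = 0.07875 + 0.107448 + 0.02816 = 0.214358 m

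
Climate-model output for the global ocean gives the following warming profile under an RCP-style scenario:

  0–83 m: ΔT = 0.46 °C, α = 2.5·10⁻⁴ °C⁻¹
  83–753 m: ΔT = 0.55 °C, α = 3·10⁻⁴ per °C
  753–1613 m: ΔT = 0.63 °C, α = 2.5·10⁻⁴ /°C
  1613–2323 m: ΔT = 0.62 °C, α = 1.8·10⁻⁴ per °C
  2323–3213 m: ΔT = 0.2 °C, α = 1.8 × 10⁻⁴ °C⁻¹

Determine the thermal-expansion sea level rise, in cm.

37 cm of thermosteric rise

Layer 1: 2.5×10⁻⁴ × 83 × 0.46 = 0.009545 m
0.55 × 670 × 3×10⁻⁴ = 0.11055 m
Layer 3: 2.5×10⁻⁴ × 0.63 × 860 = 0.13545 m
1613–2323 m: 1.8×10⁻⁴ × 710 × 0.62 = 0.079236 m
2323–3213 m: 0.2 × 890 × 1.8×10⁻⁴ = 0.03204 m
Δh = 0.009545 + 0.11055 + 0.13545 + 0.079236 + 0.03204 = 0.366821 m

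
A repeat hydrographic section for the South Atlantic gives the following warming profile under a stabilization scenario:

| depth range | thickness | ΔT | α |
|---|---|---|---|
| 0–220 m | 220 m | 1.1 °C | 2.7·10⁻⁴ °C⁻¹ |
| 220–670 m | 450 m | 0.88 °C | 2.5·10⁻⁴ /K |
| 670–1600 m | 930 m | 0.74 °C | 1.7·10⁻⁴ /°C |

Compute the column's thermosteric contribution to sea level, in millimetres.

280 mm of thermosteric rise

0–220 m: 220 × 1.1 × 2.7×10⁻⁴ = 0.06534 m
Layer 2: 0.88 × 2.5×10⁻⁴ × 450 = 0.09900 m
0.74 × 1.7×10⁻⁴ × 930 = 0.116994 m
Δh = 0.06534 + 0.09900 + 0.116994 = 0.281334 m ≈ 280 mm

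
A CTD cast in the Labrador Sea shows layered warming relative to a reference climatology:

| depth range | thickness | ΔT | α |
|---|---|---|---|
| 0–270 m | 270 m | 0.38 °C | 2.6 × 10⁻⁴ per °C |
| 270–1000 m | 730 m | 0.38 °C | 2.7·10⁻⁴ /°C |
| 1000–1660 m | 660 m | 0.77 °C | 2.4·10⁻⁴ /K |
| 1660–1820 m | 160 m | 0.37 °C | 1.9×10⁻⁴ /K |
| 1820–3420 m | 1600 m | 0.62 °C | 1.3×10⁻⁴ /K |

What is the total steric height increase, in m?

Δh = 0.364 m

Layer 1: 2.6×10⁻⁴ × 0.38 × 270 = 0.026676 m
270–1000 m: 730 × 2.7×10⁻⁴ × 0.38 = 0.074898 m
1000–1660 m: 0.77 × 2.4×10⁻⁴ × 660 = 0.121968 m
0.37 × 1.9×10⁻⁴ × 160 = 0.011248 m
Layer 5: 1.3×10⁻⁴ × 1600 × 0.62 = 0.12896 m
Δh = 0.026676 + 0.074898 + 0.121968 + 0.011248 + 0.12896 = 0.36375 m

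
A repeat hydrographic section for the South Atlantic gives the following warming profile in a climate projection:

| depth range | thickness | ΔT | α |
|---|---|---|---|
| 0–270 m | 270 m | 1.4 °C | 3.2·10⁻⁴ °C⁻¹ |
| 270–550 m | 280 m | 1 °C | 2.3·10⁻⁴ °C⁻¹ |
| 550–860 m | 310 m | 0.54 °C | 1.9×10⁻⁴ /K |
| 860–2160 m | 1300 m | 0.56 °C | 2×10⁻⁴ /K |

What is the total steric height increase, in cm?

0–270 m: 270 × 1.4 × 3.2×10⁻⁴ = 0.12096 m
1 × 280 × 2.3×10⁻⁴ = 0.06440 m
Layer 3: 0.54 × 310 × 1.9×10⁻⁴ = 0.031806 m
1300 × 0.56 × 2×10⁻⁴ = 0.14560 m
Δh = 0.12096 + 0.06440 + 0.031806 + 0.14560 = 0.362766 m

about 36.3 cm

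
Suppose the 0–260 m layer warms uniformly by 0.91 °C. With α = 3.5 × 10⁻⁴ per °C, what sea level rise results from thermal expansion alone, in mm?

Δh = αΔT·H = 3.5×10⁻⁴ × 0.91 × 260 = 0.08281 m

Δh = 82.8 mm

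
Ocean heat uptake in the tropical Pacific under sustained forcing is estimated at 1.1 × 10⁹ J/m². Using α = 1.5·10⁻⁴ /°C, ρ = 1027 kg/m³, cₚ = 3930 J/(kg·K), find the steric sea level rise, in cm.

Δh = αQ/(ρcₚ) = 1.5×10⁻⁴ × 1.1×10⁹ / (1027 × 3930) ≈ 0.040881 m

Δh ≈ 4.09 cm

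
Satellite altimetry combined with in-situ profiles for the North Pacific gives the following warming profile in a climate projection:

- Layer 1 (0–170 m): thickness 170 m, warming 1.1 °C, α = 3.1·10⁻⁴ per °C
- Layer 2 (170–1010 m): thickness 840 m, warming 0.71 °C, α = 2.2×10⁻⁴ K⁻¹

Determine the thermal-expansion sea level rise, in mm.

Layer 1: 3.1×10⁻⁴ × 170 × 1.1 = 0.05797 m
Layer 2: 840 × 2.2×10⁻⁴ × 0.71 = 0.131208 m
Δh = 0.05797 + 0.131208 = 0.189178 m ≈ 190 mm

190 mm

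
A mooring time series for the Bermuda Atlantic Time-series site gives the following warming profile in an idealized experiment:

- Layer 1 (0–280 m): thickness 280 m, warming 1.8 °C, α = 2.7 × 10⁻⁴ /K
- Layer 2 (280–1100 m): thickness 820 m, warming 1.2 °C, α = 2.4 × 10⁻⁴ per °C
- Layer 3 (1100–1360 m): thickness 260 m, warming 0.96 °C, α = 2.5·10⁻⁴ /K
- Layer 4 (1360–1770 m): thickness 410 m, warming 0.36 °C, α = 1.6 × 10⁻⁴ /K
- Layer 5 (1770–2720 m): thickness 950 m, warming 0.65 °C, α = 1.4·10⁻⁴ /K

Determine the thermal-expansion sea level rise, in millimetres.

Layer 1: 1.8 × 2.7×10⁻⁴ × 280 = 0.13608 m
Layer 2: 2.4×10⁻⁴ × 1.2 × 820 = 0.23616 m
0.96 × 2.5×10⁻⁴ × 260 = 0.06240 m
1.6×10⁻⁴ × 0.36 × 410 = 0.023616 m
950 × 0.65 × 1.4×10⁻⁴ = 0.08645 m
Δh = 0.13608 + 0.23616 + 0.06240 + 0.023616 + 0.08645 = 0.544706 m ≈ 540 mm

540 mm of thermosteric rise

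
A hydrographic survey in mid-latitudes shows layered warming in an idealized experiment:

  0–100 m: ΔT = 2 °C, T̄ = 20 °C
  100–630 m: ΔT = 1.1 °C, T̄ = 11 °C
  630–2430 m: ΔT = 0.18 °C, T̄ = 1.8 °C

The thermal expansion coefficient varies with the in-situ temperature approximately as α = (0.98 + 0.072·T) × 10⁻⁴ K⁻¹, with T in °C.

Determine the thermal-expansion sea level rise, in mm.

Layer 1: α = (0.98 + 0.072×20)×10⁻⁴ = 2.42×10⁻⁴ K⁻¹
Layer 2: α = (0.98 + 0.072×11)×10⁻⁴ = 1.772×10⁻⁴ K⁻¹
Layer 3: α = (0.98 + 0.072×1.8)×10⁻⁴ = 1.1096×10⁻⁴ K⁻¹
0–100 m: 100 × 2 × 2.42×10⁻⁴ = 0.04840 m
Layer 2: 1.1 × 530 × 1.772×10⁻⁴ = 0.1033076 m
0.18 × 1800 × 1.1096×10⁻⁴ = 0.03595104 m
Δh = 0.04840 + 0.1033076 + 0.03595104 = 0.18765864 m ≈ 190 mm

190 mm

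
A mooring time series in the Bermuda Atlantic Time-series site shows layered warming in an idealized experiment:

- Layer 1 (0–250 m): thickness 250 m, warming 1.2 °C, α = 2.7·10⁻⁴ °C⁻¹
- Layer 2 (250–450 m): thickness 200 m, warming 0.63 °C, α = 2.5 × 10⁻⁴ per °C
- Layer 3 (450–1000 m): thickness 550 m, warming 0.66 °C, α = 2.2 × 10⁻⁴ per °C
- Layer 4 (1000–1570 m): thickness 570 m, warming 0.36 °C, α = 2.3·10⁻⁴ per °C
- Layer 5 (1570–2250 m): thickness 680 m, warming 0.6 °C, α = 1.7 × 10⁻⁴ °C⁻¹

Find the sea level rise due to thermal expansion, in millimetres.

about 309 mm

250 × 1.2 × 2.7×10⁻⁴ = 0.08100 m
0.63 × 200 × 2.5×10⁻⁴ = 0.03150 m
550 × 2.2×10⁻⁴ × 0.66 = 0.07986 m
Layer 4: 570 × 0.36 × 2.3×10⁻⁴ = 0.047196 m
1570–2250 m: 680 × 0.6 × 1.7×10⁻⁴ = 0.06936 m
Δh = 0.08100 + 0.03150 + 0.07986 + 0.047196 + 0.06936 = 0.308916 m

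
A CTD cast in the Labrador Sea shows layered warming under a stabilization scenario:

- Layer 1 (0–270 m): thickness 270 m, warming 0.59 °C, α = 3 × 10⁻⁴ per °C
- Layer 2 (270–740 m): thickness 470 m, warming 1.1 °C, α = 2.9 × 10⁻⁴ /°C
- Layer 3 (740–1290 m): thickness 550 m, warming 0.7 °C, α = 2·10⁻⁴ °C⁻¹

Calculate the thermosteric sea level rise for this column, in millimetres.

0–270 m: 0.59 × 3×10⁻⁴ × 270 = 0.04779 m
270–740 m: 470 × 2.9×10⁻⁴ × 1.1 = 0.14993 m
Layer 3: 550 × 0.7 × 2×10⁻⁴ = 0.07700 m
Δh = 0.04779 + 0.14993 + 0.07700 = 0.27472 m ≈ 275 mm

Δh ≈ 275 mm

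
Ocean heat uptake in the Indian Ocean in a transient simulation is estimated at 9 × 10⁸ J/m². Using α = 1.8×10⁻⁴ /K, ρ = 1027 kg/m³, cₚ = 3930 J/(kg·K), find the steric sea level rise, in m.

0.040 m

Δh = αQ/(ρcₚ) = 1.8×10⁻⁴ × 9×10⁸ / (1027 × 3930) ≈ 0.040138 m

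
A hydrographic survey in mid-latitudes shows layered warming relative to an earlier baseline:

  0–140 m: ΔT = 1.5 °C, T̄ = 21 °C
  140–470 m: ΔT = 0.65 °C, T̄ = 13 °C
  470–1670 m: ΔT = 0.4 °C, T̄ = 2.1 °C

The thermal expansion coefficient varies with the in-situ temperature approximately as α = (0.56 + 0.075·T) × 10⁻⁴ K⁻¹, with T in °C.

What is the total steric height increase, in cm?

Layer 1: α = (0.56 + 0.075×21)×10⁻⁴ = 2.135×10⁻⁴ K⁻¹
Layer 2: α = (0.56 + 0.075×13)×10⁻⁴ = 1.535×10⁻⁴ K⁻¹
Layer 3: α = (0.56 + 0.075×2.1)×10⁻⁴ = 0.7175×10⁻⁴ K⁻¹
Layer 1: 1.5 × 2.135×10⁻⁴ × 140 = 0.044835 m
330 × 0.65 × 1.535×10⁻⁴ = 0.03292575 m
0.4 × 1200 × 0.7175×10⁻⁴ = 0.03444 m
Δh = 0.044835 + 0.03292575 + 0.03444 = 0.11220075 m

Δh = 11.2 cm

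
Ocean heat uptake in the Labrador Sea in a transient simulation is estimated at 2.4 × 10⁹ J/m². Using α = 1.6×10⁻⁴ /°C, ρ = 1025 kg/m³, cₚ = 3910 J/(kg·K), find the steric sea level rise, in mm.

96 mm

Δh = αQ/(ρcₚ) = 1.6×10⁻⁴ × 2.4×10⁹ / (1025 × 3910) ≈ 0.095814 m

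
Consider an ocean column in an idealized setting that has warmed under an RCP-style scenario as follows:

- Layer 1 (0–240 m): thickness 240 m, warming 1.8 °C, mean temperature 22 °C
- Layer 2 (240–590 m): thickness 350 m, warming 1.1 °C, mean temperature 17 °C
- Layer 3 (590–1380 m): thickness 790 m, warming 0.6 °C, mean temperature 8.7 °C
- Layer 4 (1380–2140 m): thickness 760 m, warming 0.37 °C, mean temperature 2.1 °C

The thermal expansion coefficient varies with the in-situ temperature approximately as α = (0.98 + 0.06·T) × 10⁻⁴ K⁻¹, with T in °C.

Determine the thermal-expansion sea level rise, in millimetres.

Layer 1: α = (0.98 + 0.06×22)×10⁻⁴ = 2.3×10⁻⁴ K⁻¹
Layer 2: α = (0.98 + 0.06×17)×10⁻⁴ = 2×10⁻⁴ K⁻¹
Layer 3: α = (0.98 + 0.06×8.7)×10⁻⁴ = 1.502×10⁻⁴ K⁻¹
Layer 4: α = (0.98 + 0.06×2.1)×10⁻⁴ = 1.106×10⁻⁴ K⁻¹
0–240 m: 240 × 2.3×10⁻⁴ × 1.8 = 0.09936 m
350 × 1.1 × 2×10⁻⁴ = 0.07700 m
0.6 × 790 × 1.502×10⁻⁴ = 0.0711948 m
Layer 4: 1.106×10⁻⁴ × 0.37 × 760 = 0.03110072 m
Δh = 0.09936 + 0.07700 + 0.0711948 + 0.03110072 = 0.27865552 m

Δh = 280 mm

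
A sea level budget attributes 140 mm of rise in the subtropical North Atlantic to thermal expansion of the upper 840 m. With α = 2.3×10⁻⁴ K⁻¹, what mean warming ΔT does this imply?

0.72 °C

ΔT = Δh/(αH) = 0.14 / (2.3×10⁻⁴ × 840) ≈ 0.7246 °C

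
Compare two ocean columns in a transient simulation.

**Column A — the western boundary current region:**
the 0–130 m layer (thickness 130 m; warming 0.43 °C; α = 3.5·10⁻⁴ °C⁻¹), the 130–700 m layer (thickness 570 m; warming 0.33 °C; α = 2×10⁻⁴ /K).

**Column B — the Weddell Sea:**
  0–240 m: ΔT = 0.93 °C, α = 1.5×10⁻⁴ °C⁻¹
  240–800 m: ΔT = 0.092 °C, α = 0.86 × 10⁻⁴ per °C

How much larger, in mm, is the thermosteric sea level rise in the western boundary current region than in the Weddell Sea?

A Layer 1: 0.43 × 130 × 3.5×10⁻⁴ = 0.019565 m
A 0.33 × 570 × 2×10⁻⁴ = 0.03762 m
A total: 0.057185 m
B Layer 1: 240 × 0.93 × 1.5×10⁻⁴ = 0.03348 m
B 240–800 m: 0.86×10⁻⁴ × 560 × 0.092 = 0.00443072 m
B total: 0.03791072 m
Difference: 0.057185 − 0.03791072 = 0.01927428 m

Δh_A − Δh_B ≈ 19 mm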